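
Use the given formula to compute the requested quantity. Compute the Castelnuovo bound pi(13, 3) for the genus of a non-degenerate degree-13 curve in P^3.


Castelnuovo's bound: write d - 1 = m(r-1) + epsilon with 0 <= epsilon < r-1.
d - 1 = 13 - 1 = 12
r - 1 = 3 - 1 = 2
12 = 6*2 + 0, so m = 6, epsilon = 0
pi(d, r) = m(m-1)(r-1)/2 + m*epsilon
= 6*5*2/2 + 6*0
= 60/2 + 0
= 30 + 0 = 30

30


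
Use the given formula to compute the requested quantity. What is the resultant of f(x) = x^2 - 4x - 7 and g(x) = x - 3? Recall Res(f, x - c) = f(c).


For Res(f, x - c), we evaluate f at x = c.
f(3) = 3^2 - 4*3 - 7
= 9 - 12 - 7
= -3 - 7 = -10
Res(f, g) = -10

-10


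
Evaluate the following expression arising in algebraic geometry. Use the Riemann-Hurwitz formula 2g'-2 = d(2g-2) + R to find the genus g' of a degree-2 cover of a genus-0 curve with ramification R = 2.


Riemann-Hurwitz formula: 2g' - 2 = d(2g - 2) + R
Given: d = 2, g = 0, R = 2
2g' - 2 = 2*(2*0 - 2) + 2
2g' - 2 = 2*(-2) + 2
2g' - 2 = -4 + 2 = -2
2g' = 0
g' = 0

0


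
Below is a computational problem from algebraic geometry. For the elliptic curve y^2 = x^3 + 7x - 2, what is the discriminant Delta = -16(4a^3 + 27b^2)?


Compute each component:
4a^3 = 4*7^3 = 4*343 = 1372
27b^2 = 27*(-2)^2 = 27*4 = 108
4a^3 + 27b^2 = 1372 + 108 = 1480
Delta = -16*1480 = -23680

-23680


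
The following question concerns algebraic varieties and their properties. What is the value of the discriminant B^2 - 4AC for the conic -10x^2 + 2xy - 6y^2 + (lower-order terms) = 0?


The discriminant of a conic Ax^2 + Bxy + Cy^2 + ... = 0 is B^2 - 4AC.
B^2 = 2^2 = 4
4AC = 4*(-10)*(-6) = 240
Discriminant = 4 - 240 = -236

-236


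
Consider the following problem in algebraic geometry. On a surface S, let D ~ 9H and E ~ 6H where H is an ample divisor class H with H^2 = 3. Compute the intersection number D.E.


Using bilinearity of the intersection pairing on a surface S:
(aH).(bH) = ab * (H.H)
We have H^2 = 3.
D.E = (9H).(6H) = 9*6*3
= 54*3
= 162

162


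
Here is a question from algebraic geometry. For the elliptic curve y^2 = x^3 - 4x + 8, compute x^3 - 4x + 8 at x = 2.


Compute x^3 - 4x + 8 at x = 2:
x^3 = 2^3 = 8
(-4)*x = (-4)*2 = -8
Sum: 8 - 8 + 8 = 8

8


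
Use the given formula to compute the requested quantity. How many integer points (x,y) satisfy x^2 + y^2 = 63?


Systematically check integer values of x where x^2 <= 63.
For each valid x, check if 63 - x^2 is a perfect square.
Total integer solutions found: 0

0


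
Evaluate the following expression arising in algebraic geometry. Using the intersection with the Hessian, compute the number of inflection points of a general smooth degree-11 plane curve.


For a general smooth plane curve C of degree d, the inflection points are
the intersection of C with its Hessian curve, which has degree 3(d-2).
By Bezout, the total intersection number is d * 3(d-2) = 11 * 27 = 297.
For a general curve every flex is ordinary, so each contributes
multiplicity 1 to C·Hess(C), and the number of distinct inflection
points is 3d(d-2).
Inflection points = 3*11*(11-2) = 3*11*9 = 297

297


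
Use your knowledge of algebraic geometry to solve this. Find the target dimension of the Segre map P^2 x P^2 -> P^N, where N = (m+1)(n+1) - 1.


The Segre embedding maps P^m x P^n into P^N via
all products of coordinates from each factor.
N = (m+1)(n+1) - 1
N = (2+1)(2+1) - 1
N = 3*3 - 1
N = 9 - 1 = 8

8


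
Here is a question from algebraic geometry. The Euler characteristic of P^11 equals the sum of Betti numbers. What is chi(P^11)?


The complex projective space P^11 has one cell in each even real dimension 0, 2, ..., 22.
The cohomology groups are H^{2k}(P^11) = Z for k = 0,...,11, and 0 otherwise.
Euler characteristic = sum of Betti numbers = 1 per even-dimensional cohomology group.
chi(P^11) = 11 + 1 = 12

12


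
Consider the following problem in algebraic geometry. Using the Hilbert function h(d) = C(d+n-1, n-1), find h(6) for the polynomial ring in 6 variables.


The Hilbert function for the polynomial ring in 6 variables is:
h(d) = C(d+n-1, n-1)
h(6) = C(6+6-1, 6-1) = C(11, 5)
= 11! / (5! * 6!)
= 462

462


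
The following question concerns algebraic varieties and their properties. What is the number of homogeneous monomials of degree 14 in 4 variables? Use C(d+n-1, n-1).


The number of degree-14 monomials in 4 variables is C(d+n-1, n-1).
= C(14+4-1, 4-1) = C(17, 3)
= 680

680


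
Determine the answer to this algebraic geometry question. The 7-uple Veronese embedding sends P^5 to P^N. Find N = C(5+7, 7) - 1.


The Veronese embedding v_d: P^n -> P^N maps each point to all
degree-d monomials in n+1 homogeneous coordinates.
N = C(n+d, d) - 1
N = C(5+7, 7) - 1
N = C(12, 7) - 1
C(12, 7) = 792
N = 792 - 1 = 791

791


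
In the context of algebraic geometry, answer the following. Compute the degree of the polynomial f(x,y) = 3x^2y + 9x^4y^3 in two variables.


Examine each term for its total degree (sum of exponents).
  Term '3x^2y' has total degree 2+1 = 3.
  Term '9x^4y^3' has total degree 4+3 = 7.
The maximum total degree among all terms is 7.

7


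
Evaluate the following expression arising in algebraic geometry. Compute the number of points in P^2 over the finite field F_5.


P^2(F_5) has (q^(n+1) - 1)/(q - 1) points.
= 5^2 + 5^1 + 5^0
= 25 + 5 + 1
= 31

31


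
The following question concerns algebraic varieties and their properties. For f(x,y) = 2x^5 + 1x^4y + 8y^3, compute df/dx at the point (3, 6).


df/dx = 5*2*x^4 + 4*1*x^3*y
At (3,6): 5*2*3^4 + 4*1*3^3*6
= 810 + 648
= 1458

1458


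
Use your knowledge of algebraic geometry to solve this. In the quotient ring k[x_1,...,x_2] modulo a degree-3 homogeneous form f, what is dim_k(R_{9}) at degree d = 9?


For R = k[x_1,...,x_n]/(f) with f homogeneous of degree e:
The Hilbert series is (1 - t^e)/(1 - t)^n.
So h(d) = C(d+n-1, n-1) - C(d-e+n-1, n-1) for d >= e.
With n=2, e=3, d=9:
C(9+2-1, 2-1) = C(10, 1) = 10
C(9-3+2-1, 2-1) = C(7, 1) = 7
h(9) = 10 - 7 = 3

3


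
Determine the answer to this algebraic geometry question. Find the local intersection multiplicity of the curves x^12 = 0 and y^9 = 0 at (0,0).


The intersection multiplicity of V(x^a) and V(y^b) at the origin is:
I(O; V(x^12), V(y^9)) = dim_k(k[x,y]/(x^12, y^9))
A basis for k[x,y]/(x^12, y^9) is the set of monomials x^i * y^j
where 0 <= i < 12 and 0 <= j < 9.
The number of such monomials is 12 * 9 = 108

108


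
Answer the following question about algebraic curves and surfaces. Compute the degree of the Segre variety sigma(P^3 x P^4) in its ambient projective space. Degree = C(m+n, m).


The degree of the Segre variety P^3 x P^4 is C(m+n, m).
= C(7, 3)
= 35

35


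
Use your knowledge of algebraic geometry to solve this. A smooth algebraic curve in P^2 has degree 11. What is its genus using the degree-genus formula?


Using the genus formula for smooth plane curves:
g = (d-1)(d-2)/2
g = (11-1)(11-2)/2
g = 10*9/2
g = 90/2 = 45

45


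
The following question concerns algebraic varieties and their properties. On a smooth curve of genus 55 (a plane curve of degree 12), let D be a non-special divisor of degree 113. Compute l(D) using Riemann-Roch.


First, compute the genus of a smooth plane curve of degree 12:
g = (d-1)(d-2)/2 = (12-1)(12-2)/2 = 55
For a non-special divisor D (i.e., h^1(D) = 0), Riemann-Roch gives:
l(D) = deg(D) - g + 1
Since deg(D) = 113 >= 2g - 1 = 109, D is non-special.
l(D) = 113 - 55 + 1 = 59

59


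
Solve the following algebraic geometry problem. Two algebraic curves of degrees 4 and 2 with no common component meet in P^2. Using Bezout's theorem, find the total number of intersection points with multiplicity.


Bezout's theorem states the intersection count equals the product of degrees.
Intersection count = 4 * 2 = 8

8


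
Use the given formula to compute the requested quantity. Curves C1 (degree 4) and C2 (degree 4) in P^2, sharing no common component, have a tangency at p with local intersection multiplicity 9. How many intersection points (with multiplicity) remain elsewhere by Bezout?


By Bezout's theorem, the total intersection number is d1 * d2.
Total = 4 * 4 = 16
Intersection multiplicity at p = 9
Remaining intersections = 16 - 9 = 7

7


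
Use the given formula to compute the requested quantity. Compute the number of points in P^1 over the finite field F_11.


P^1(F_11) has (q^(n+1) - 1)/(q - 1) points.
= 11^1 + 11^0
= 11 + 1
= 12

12


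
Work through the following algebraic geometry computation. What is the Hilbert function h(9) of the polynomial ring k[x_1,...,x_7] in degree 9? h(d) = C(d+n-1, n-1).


The Hilbert function for the polynomial ring in 7 variables is:
h(d) = C(d+n-1, n-1)
h(9) = C(9+7-1, 7-1) = C(15, 6)
= 15! / (6! * 9!)
= 5005

5005


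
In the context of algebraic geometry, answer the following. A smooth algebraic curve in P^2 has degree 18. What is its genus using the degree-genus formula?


Using the genus formula for smooth plane curves:
g = (d-1)(d-2)/2
g = (18-1)(18-2)/2
g = 17*16/2
g = 272/2 = 136

136


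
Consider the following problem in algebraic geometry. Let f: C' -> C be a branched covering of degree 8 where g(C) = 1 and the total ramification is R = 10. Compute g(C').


Riemann-Hurwitz formula: 2g' - 2 = d(2g - 2) + R
Given: d = 8, g = 1, R = 10
2g' - 2 = 8*(2*1 - 2) + 10
2g' - 2 = 8*0 + 10
2g' - 2 = 0 + 10 = 10
2g' = 12
g' = 6

6


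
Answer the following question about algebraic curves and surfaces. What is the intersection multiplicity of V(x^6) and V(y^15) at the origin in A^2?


The intersection multiplicity of V(x^a) and V(y^b) at the origin is:
I(O; V(x^6), V(y^15)) = dim_k(k[x,y]/(x^6, y^15))
A basis for k[x,y]/(x^6, y^15) is the set of monomials x^i * y^j
where 0 <= i < 6 and 0 <= j < 15.
The number of such monomials is 6 * 15 = 90

90


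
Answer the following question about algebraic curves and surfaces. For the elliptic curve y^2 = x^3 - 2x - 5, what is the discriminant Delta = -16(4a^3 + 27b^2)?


Compute each component:
4a^3 = 4*(-2)^3 = 4*(-8) = -32
27b^2 = 27*(-5)^2 = 27*25 = 675
4a^3 + 27b^2 = -32 + 675 = 643
Delta = -16*643 = -10288

-10288


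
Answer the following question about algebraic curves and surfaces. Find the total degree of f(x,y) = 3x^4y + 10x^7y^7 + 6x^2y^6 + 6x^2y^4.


Examine each term for its total degree (sum of exponents).
  Term '3x^4y' has total degree 4+1 = 5.
  Term '10x^7y^7' has total degree 7+7 = 14.
  Term '6x^2y^6' has total degree 2+6 = 8.
  Term '6x^2y^4' has total degree 2+4 = 6.
The maximum total degree among all terms is 14.

14


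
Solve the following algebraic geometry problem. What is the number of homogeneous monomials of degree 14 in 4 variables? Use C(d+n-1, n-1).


The number of degree-14 monomials in 4 variables is C(d+n-1, n-1).
= C(14+4-1, 4-1) = C(17, 3)
= 680

680


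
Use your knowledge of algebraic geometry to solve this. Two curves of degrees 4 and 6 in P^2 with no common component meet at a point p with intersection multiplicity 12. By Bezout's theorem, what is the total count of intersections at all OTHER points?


By Bezout's theorem, the total intersection number is d1 * d2.
Total = 4 * 6 = 24
Intersection multiplicity at p = 12
Remaining intersections = 24 - 12 = 12

12


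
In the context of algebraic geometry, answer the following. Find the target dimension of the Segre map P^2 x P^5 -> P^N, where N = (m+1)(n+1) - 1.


The Segre embedding maps P^m x P^n into P^N via
all products of coordinates from each factor.
N = (m+1)(n+1) - 1
N = (2+1)(5+1) - 1
N = 3*6 - 1
N = 18 - 1 = 17

17


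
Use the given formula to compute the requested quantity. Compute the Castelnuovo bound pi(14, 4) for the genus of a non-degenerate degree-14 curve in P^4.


Castelnuovo's bound: write d - 1 = m(r-1) + epsilon with 0 <= epsilon < r-1.
d - 1 = 14 - 1 = 13
r - 1 = 4 - 1 = 3
13 = 4*3 + 1, so m = 4, epsilon = 1
pi(d, r) = m(m-1)(r-1)/2 + m*epsilon
= 4*3*3/2 + 4*1
= 36/2 + 4
= 18 + 4 = 22

22


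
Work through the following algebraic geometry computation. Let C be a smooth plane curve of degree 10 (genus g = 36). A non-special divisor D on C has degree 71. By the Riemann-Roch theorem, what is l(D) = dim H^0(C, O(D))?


First, compute the genus of a smooth plane curve of degree 10:
g = (d-1)(d-2)/2 = (10-1)(10-2)/2 = 36
For a non-special divisor D (i.e., h^1(D) = 0), Riemann-Roch gives:
l(D) = deg(D) - g + 1
Since deg(D) = 71 >= 2g - 1 = 71, D is non-special.
l(D) = 71 - 36 + 1 = 36

36


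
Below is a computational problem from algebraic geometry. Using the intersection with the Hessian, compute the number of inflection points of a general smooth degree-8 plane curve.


For a general smooth plane curve C of degree d, the inflection points are
the intersection of C with its Hessian curve, which has degree 3(d-2).
By Bezout, the total intersection number is d * 3(d-2) = 8 * 18 = 144.
For a general curve every flex is ordinary, so each contributes
multiplicity 1 to C·Hess(C), and the number of distinct inflection
points is 3d(d-2).
Inflection points = 3*8*(8-2) = 3*8*6 = 144

144


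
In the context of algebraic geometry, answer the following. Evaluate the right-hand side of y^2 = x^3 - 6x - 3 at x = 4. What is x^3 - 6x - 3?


Compute x^3 - 6x - 3 at x = 4:
x^3 = 4^3 = 64
(-6)*x = (-6)*4 = -24
Sum: 64 - 24 - 3 = 37

37


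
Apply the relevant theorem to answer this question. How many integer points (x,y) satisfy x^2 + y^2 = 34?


Systematically check integer values of x where x^2 <= 34.
For each valid x, check if 34 - x^2 is a perfect square.
x=3: 34 - 9 = 25, sqrt = 5 (valid)
x=5: 34 - 25 = 9, sqrt = 3 (valid)
Total integer solutions found: 8

8


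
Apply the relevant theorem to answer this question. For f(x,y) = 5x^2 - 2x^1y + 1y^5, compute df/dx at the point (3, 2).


df/dx = 2*5*x^1 + 1*(-2)*x^0*y
At (3,2): 2*5*3^1 + 1*(-2)*3^0*2
= 30 - 4
= 26

26


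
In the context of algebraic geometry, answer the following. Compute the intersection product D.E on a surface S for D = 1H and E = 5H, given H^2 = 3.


Using bilinearity of the intersection pairing on a surface S:
(aH).(bH) = ab * (H.H)
We have H^2 = 3.
D.E = (1H).(5H) = 1*5*3
= 5*3
= 15

15


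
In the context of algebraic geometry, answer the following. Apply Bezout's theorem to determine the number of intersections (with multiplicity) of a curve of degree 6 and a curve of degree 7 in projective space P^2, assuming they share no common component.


Bezout's theorem states the intersection count equals the product of degrees.
Intersection count = 6 * 7 = 42

42


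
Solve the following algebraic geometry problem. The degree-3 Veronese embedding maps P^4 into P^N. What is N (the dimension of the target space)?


The Veronese embedding v_d: P^n -> P^N maps each point to all
degree-d monomials in n+1 homogeneous coordinates.
N = C(n+d, d) - 1
N = C(4+3, 3) - 1
N = C(7, 3) - 1
C(7, 3) = 35
N = 35 - 1 = 34

34


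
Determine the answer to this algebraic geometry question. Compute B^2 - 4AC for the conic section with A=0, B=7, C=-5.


The discriminant of a conic Ax^2 + Bxy + Cy^2 + ... = 0 is B^2 - 4AC.
B^2 = 7^2 = 49
4AC = 4*0*(-5) = 0
Discriminant = 49 + 0 = 49

49


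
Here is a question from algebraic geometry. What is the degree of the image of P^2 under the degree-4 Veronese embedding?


The Veronese variety v_4(P^2) has degree d^r.
d^r = 4^2 = 16

16


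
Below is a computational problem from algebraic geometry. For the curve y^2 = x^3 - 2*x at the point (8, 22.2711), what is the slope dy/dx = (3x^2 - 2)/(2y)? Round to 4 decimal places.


Using implicit differentiation of y^2 = x^3 - 2*x:
2y * dy/dx = 3x^2 - 2
dy/dx = (3x^2 - 2)/(2y)
Numerator: 3*8^2 - 2 = 190
Denominator: 2*22.2711 = 44.5422
dy/dx = 190/44.5422 = 4.2656

4.2656


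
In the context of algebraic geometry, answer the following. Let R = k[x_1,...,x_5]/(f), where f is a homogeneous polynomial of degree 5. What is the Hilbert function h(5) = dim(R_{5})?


For R = k[x_1,...,x_n]/(f) with f homogeneous of degree e:
The Hilbert series is (1 - t^e)/(1 - t)^n.
So h(d) = C(d+n-1, n-1) - C(d-e+n-1, n-1) for d >= e.
With n=5, e=5, d=5:
C(5+5-1, 5-1) = C(9, 4) = 126
C(5-5+5-1, 5-1) = C(4, 4) = 1
h(5) = 126 - 1 = 125

125


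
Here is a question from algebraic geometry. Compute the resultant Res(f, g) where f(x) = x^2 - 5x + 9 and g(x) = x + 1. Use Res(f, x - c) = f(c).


For Res(f, x - c), we evaluate f at x = c.
f(-1) = (-1)^2 - 5*(-1) + 9
= 1 + 5 + 9
= 6 + 9 = 15
Res(f, g) = 15

15


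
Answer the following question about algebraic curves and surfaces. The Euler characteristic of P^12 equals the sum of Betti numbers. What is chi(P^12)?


The complex projective space P^12 has one cell in each even real dimension 0, 2, ..., 24.
The cohomology groups are H^{2k}(P^12) = Z for k = 0,...,12, and 0 otherwise.
Euler characteristic = sum of Betti numbers = 1 per even-dimensional cohomology group.
chi(P^12) = 12 + 1 = 13

13


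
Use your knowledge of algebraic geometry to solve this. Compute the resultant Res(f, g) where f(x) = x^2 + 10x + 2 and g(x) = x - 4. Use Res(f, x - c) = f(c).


For Res(f, x - c), we evaluate f at x = c.
f(4) = 4^2 + 10*4 + 2
= 16 + 40 + 2
= 56 + 2 = 58
Res(f, g) = 58

58


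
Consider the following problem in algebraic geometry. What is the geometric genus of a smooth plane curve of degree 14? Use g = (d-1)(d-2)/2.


Using the genus formula for smooth plane curves:
g = (d-1)(d-2)/2
g = (14-1)(14-2)/2
g = 13*12/2
g = 156/2 = 78

78


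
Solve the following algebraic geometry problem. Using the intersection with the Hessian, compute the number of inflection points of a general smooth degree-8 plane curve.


For a general smooth plane curve C of degree d, the inflection points are
the intersection of C with its Hessian curve, which has degree 3(d-2).
By Bezout, the total intersection number is d * 3(d-2) = 8 * 18 = 144.
For a general curve every flex is ordinary, so each contributes
multiplicity 1 to C·Hess(C), and the number of distinct inflection
points is 3d(d-2).
Inflection points = 3*8*(8-2) = 3*8*6 = 144

144


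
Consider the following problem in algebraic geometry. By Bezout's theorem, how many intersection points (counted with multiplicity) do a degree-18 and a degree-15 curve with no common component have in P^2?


Bezout's theorem states the intersection count equals the product of degrees.
Intersection count = 18 * 15 = 270

270


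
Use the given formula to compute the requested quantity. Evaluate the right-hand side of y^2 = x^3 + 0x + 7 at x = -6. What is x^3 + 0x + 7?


Compute x^3 + 0x + 7 at x = -6:
x^3 = (-6)^3 = -216
0*x = 0*(-6) = 0
Sum: -216 + 0 + 7 = -209

-209


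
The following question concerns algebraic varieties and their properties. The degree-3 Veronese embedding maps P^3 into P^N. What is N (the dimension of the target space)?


The Veronese embedding v_d: P^n -> P^N maps each point to all
degree-d monomials in n+1 homogeneous coordinates.
N = C(n+d, d) - 1
N = C(3+3, 3) - 1
N = C(6, 3) - 1
C(6, 3) = 20
N = 20 - 1 = 19

19


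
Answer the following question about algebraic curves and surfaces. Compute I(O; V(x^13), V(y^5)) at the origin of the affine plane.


The intersection multiplicity of V(x^a) and V(y^b) at the origin is:
I(O; V(x^13), V(y^5)) = dim_k(k[x,y]/(x^13, y^5))
A basis for k[x,y]/(x^13, y^5) is the set of monomials x^i * y^j
where 0 <= i < 13 and 0 <= j < 5.
The number of such monomials is 13 * 5 = 65

65


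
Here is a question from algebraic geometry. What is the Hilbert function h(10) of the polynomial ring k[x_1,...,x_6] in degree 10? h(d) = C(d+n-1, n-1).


The Hilbert function for the polynomial ring in 6 variables is:
h(d) = C(d+n-1, n-1)
h(10) = C(10+6-1, 6-1) = C(15, 5)
= 15! / (5! * 10!)
= 3003

3003


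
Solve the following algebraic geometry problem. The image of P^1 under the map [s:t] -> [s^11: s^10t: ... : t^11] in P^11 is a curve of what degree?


The rational normal curve in P^11 is the image of P^1 under the 11-uple Veronese.
A general hyperplane in P^11 pulls back to a degree-11 form on P^1, which has 11 zeros,
so the curve meets a general hyperplane in 11 points. Degree = 11.

11


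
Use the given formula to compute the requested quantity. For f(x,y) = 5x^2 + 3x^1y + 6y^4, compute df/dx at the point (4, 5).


df/dx = 2*5*x^1 + 1*3*x^0*y
At (4,5): 2*5*4^1 + 1*3*4^0*5
= 40 + 15
= 55

55


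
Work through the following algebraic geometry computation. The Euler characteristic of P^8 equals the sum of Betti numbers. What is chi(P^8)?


The complex projective space P^8 has one cell in each even real dimension 0, 2, ..., 16.
The cohomology groups are H^{2k}(P^8) = Z for k = 0,...,8, and 0 otherwise.
Euler characteristic = sum of Betti numbers = 1 per even-dimensional cohomology group.
chi(P^8) = 8 + 1 = 9

9


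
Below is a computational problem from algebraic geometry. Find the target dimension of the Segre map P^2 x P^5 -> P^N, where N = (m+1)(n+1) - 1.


The Segre embedding maps P^m x P^n into P^N via
all products of coordinates from each factor.
N = (m+1)(n+1) - 1
N = (2+1)(5+1) - 1
N = 3*6 - 1
N = 18 - 1 = 17

17


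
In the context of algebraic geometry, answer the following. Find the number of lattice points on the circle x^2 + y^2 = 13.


Systematically check integer values of x where x^2 <= 13.
For each valid x, check if 13 - x^2 is a perfect square.
x=2: 13 - 4 = 9, sqrt = 3 (valid)
x=3: 13 - 9 = 4, sqrt = 2 (valid)
Total integer solutions found: 8

8


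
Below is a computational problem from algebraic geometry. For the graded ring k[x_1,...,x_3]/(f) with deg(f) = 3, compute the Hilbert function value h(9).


For R = k[x_1,...,x_n]/(f) with f homogeneous of degree e:
The Hilbert series is (1 - t^e)/(1 - t)^n.
So h(d) = C(d+n-1, n-1) - C(d-e+n-1, n-1) for d >= e.
With n=3, e=3, d=9:
C(9+3-1, 3-1) = C(11, 2) = 55
C(9-3+3-1, 3-1) = C(8, 2) = 28
h(9) = 55 - 28 = 27

27


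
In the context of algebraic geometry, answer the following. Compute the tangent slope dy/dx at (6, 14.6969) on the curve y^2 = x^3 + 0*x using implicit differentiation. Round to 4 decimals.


Using implicit differentiation of y^2 = x^3 + 0*x:
2y * dy/dx = 3x^2 + 0
dy/dx = (3x^2 + 0)/(2y)
Numerator: 3*6^2 + 0 = 108
Denominator: 2*14.6969 = 29.3938
dy/dx = 108/29.3938 = 3.6742

3.6742


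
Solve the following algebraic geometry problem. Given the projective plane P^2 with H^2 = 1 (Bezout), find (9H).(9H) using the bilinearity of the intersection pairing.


Using bilinearity of the intersection pairing on the projective plane P^2:
(aH).(bH) = ab * (H.H)
We have H^2 = 1 (Bezout).
D.E = (9H).(9H) = 9*9*1
= 81*1
= 81

81


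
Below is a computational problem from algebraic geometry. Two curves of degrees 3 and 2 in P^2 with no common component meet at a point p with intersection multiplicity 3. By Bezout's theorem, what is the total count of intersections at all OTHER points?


By Bezout's theorem, the total intersection number is d1 * d2.
Total = 3 * 2 = 6
Intersection multiplicity at p = 3
Remaining intersections = 6 - 3 = 3

3


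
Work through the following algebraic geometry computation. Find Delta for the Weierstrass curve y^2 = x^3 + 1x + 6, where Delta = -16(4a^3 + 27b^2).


Compute each component:
4a^3 = 4*1^3 = 4*1 = 4
27b^2 = 27*6^2 = 27*36 = 972
4a^3 + 27b^2 = 4 + 972 = 976
Delta = -16*976 = -15616

-15616


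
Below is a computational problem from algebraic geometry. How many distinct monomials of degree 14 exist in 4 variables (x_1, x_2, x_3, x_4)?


The number of degree-14 monomials in 4 variables is C(d+n-1, n-1).
= C(14+4-1, 4-1) = C(17, 3)
= 680

680


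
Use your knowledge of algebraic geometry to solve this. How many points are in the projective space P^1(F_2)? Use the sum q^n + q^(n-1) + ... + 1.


P^1(F_2) has (q^(n+1) - 1)/(q - 1) points.
= 2^1 + 2^0
= 2 + 1
= 3

3


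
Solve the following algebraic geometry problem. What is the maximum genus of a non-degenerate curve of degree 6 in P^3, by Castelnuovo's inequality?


Castelnuovo's bound: write d - 1 = m(r-1) + epsilon with 0 <= epsilon < r-1.
d - 1 = 6 - 1 = 5
r - 1 = 3 - 1 = 2
5 = 2*2 + 1, so m = 2, epsilon = 1
pi(d, r) = m(m-1)(r-1)/2 + m*epsilon
= 2*1*2/2 + 2*1
= 4/2 + 2
= 2 + 2 = 4

4


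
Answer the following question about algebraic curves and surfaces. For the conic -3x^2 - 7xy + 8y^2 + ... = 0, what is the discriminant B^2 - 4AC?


The discriminant of a conic Ax^2 + Bxy + Cy^2 + ... = 0 is B^2 - 4AC.
B^2 = (-7)^2 = 49
4AC = 4*(-3)*8 = -96
Discriminant = 49 + 96 = 145

145


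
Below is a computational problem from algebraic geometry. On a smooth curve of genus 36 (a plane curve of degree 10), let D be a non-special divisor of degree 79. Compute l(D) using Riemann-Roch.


First, compute the genus of a smooth plane curve of degree 10:
g = (d-1)(d-2)/2 = (10-1)(10-2)/2 = 36
For a non-special divisor D (i.e., h^1(D) = 0), Riemann-Roch gives:
l(D) = deg(D) - g + 1
Since deg(D) = 79 >= 2g - 1 = 71, D is non-special.
l(D) = 79 - 36 + 1 = 44

44


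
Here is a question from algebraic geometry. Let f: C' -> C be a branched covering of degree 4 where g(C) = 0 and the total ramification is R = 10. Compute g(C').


Riemann-Hurwitz formula: 2g' - 2 = d(2g - 2) + R
Given: d = 4, g = 0, R = 10
2g' - 2 = 4*(2*0 - 2) + 10
2g' - 2 = 4*(-2) + 10
2g' - 2 = -8 + 10 = 2
2g' = 4
g' = 2

2


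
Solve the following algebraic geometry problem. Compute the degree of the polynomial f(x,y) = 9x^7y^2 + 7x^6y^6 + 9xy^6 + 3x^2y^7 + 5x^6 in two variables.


Examine each term for its total degree (sum of exponents).
  Term '9x^7y^2' has total degree 7+2 = 9.
  Term '7x^6y^6' has total degree 6+6 = 12.
  Term '9xy^6' has total degree 1+6 = 7.
  Term '3x^2y^7' has total degree 2+7 = 9.
  Term '5x^6' has total degree 6+0 = 6.
The maximum total degree among all terms is 12.

12


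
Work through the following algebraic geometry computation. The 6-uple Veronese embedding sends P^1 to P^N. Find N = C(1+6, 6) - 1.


The Veronese embedding v_d: P^n -> P^N maps each point to all
degree-d monomials in n+1 homogeneous coordinates.
N = C(n+d, d) - 1
N = C(1+6, 6) - 1
N = C(7, 6) - 1
C(7, 6) = 7
N = 7 - 1 = 6

6


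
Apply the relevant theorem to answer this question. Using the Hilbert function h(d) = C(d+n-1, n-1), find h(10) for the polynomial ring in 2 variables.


The Hilbert function for the polynomial ring in 2 variables is:
h(d) = C(d+n-1, n-1)
h(10) = C(10+2-1, 2-1) = C(11, 1)
= 11! / (1! * 10!)
= 11

11


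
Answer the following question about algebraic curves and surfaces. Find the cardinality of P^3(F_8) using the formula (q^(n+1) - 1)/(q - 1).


P^3(F_8) has (q^(n+1) - 1)/(q - 1) points.
= 8^3 + 8^2 + 8^1 + 8^0
= 512 + 64 + 8 + 1
= 585

585


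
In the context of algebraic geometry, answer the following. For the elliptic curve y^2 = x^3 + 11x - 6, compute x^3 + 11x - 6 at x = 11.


Compute x^3 + 11x - 6 at x = 11:
x^3 = 11^3 = 1331
11*x = 11*11 = 121
Sum: 1331 + 121 - 6 = 1446

1446


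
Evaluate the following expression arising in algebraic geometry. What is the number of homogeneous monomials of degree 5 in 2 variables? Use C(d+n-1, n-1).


The number of degree-5 monomials in 2 variables is C(d+n-1, n-1).
= C(5+2-1, 2-1) = C(6, 1)
= 6

6


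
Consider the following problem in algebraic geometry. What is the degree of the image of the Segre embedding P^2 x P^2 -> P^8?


The degree of the Segre variety P^2 x P^2 is C(m+n, m).
= C(4, 2)
= 6

6


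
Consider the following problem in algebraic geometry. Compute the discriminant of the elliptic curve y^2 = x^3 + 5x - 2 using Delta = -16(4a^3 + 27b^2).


Compute each component:
4a^3 = 4*5^3 = 4*125 = 500
27b^2 = 27*(-2)^2 = 27*4 = 108
4a^3 + 27b^2 = 500 + 108 = 608
Delta = -16*608 = -9728

-9728


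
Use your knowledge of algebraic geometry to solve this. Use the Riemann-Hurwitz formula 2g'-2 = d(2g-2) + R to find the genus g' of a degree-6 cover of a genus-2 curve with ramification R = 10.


Riemann-Hurwitz formula: 2g' - 2 = d(2g - 2) + R
Given: d = 6, g = 2, R = 10
2g' - 2 = 6*(2*2 - 2) + 10
2g' - 2 = 6*2 + 10
2g' - 2 = 12 + 10 = 22
2g' = 24
g' = 12

12


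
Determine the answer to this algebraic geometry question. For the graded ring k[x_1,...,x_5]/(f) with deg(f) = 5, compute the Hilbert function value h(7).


For R = k[x_1,...,x_n]/(f) with f homogeneous of degree e:
The Hilbert series is (1 - t^e)/(1 - t)^n.
So h(d) = C(d+n-1, n-1) - C(d-e+n-1, n-1) for d >= e.
With n=5, e=5, d=7:
C(7+5-1, 5-1) = C(11, 4) = 330
C(7-5+5-1, 5-1) = C(6, 4) = 15
h(7) = 330 - 15 = 315

315


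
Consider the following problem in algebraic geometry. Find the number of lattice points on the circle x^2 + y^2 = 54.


Systematically check integer values of x where x^2 <= 54.
For each valid x, check if 54 - x^2 is a perfect square.
Total integer solutions found: 0

0


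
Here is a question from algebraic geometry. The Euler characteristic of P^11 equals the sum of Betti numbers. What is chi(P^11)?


The complex projective space P^11 has one cell in each even real dimension 0, 2, ..., 22.
The cohomology groups are H^{2k}(P^11) = Z for k = 0,...,11, and 0 otherwise.
Euler characteristic = sum of Betti numbers = 1 per even-dimensional cohomology group.
chi(P^11) = 11 + 1 = 12

12


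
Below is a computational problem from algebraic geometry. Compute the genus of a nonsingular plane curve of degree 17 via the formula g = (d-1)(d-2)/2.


Using the genus formula for smooth plane curves:
g = (d-1)(d-2)/2
g = (17-1)(17-2)/2
g = 16*15/2
g = 240/2 = 120

120


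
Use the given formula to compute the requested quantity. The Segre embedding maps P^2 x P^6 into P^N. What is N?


The Segre embedding maps P^m x P^n into P^N via
all products of coordinates from each factor.
N = (m+1)(n+1) - 1
N = (2+1)(6+1) - 1
N = 3*7 - 1
N = 21 - 1 = 20

20


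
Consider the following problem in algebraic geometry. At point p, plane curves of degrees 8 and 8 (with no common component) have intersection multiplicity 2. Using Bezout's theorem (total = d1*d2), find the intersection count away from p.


By Bezout's theorem, the total intersection number is d1 * d2.
Total = 8 * 8 = 64
Intersection multiplicity at p = 2
Remaining intersections = 64 - 2 = 62

62


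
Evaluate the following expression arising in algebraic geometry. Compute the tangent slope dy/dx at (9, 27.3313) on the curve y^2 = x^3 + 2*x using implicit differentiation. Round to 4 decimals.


Using implicit differentiation of y^2 = x^3 + 2*x:
2y * dy/dx = 3x^2 + 2
dy/dx = (3x^2 + 2)/(2y)
Numerator: 3*9^2 + 2 = 245
Denominator: 2*27.3313 = 54.6626
dy/dx = 245/54.6626 = 4.4820

4.4820


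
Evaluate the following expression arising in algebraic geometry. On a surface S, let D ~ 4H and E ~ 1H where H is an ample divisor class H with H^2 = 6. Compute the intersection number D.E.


Using bilinearity of the intersection pairing on a surface S:
(aH).(bH) = ab * (H.H)
We have H^2 = 6.
D.E = (4H).(1H) = 4*1*6
= 4*6
= 24

24


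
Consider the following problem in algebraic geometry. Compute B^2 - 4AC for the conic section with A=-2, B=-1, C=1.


The discriminant of a conic Ax^2 + Bxy + Cy^2 + ... = 0 is B^2 - 4AC.
B^2 = (-1)^2 = 1
4AC = 4*(-2)*1 = -8
Discriminant = 1 + 8 = 9

9


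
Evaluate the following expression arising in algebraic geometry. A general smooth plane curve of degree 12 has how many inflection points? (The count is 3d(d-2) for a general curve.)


For a general smooth plane curve C of degree d, the inflection points are
the intersection of C with its Hessian curve, which has degree 3(d-2).
By Bezout, the total intersection number is d * 3(d-2) = 12 * 30 = 360.
For a general curve every flex is ordinary, so each contributes
multiplicity 1 to C·Hess(C), and the number of distinct inflection
points is 3d(d-2).
Inflection points = 3*12*(12-2) = 3*12*10 = 360

360


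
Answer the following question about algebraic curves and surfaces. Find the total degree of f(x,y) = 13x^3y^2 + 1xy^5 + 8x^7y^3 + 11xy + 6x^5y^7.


Examine each term for its total degree (sum of exponents).
  Term '13x^3y^2' has total degree 3+2 = 5.
  Term '1xy^5' has total degree 1+5 = 6.
  Term '8x^7y^3' has total degree 7+3 = 10.
  Term '11xy' has total degree 1+1 = 2.
  Term '6x^5y^7' has total degree 5+7 = 12.
The maximum total degree among all terms is 12.

12


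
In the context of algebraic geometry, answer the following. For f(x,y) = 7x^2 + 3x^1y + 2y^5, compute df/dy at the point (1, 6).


df/dy = 3*x^1 + 5*2*y^4
At (1,6): 3*1^1 + 5*2*6^4
= 3 + 12960
= 12963

12963


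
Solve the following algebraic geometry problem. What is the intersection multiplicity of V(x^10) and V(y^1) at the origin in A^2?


The intersection multiplicity of V(x^a) and V(y^b) at the origin is:
I(O; V(x^10), V(y^1)) = dim_k(k[x,y]/(x^10, y^1))
A basis for k[x,y]/(x^10, y^1) is the set of monomials x^i * y^j
where 0 <= i < 10 and 0 <= j < 1.
The number of such monomials is 10 * 1 = 10

10


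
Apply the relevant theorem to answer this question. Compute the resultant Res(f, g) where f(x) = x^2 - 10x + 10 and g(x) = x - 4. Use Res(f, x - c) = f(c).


For Res(f, x - c), we evaluate f at x = c.
f(4) = 4^2 - 10*4 + 10
= 16 - 40 + 10
= -24 + 10 = -14
Res(f, g) = -14

-14


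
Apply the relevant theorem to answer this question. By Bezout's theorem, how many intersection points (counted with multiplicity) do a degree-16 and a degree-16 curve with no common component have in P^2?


Bezout's theorem states the intersection count equals the product of degrees.
Intersection count = 16 * 16 = 256

256


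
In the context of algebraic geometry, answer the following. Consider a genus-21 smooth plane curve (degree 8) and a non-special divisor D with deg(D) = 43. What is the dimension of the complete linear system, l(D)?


First, compute the genus of a smooth plane curve of degree 8:
g = (d-1)(d-2)/2 = (8-1)(8-2)/2 = 21
For a non-special divisor D (i.e., h^1(D) = 0), Riemann-Roch gives:
l(D) = deg(D) - g + 1
Since deg(D) = 43 >= 2g - 1 = 41, D is non-special.
l(D) = 43 - 21 + 1 = 23

23


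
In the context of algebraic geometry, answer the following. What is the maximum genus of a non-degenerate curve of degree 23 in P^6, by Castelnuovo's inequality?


Castelnuovo's bound: write d - 1 = m(r-1) + epsilon with 0 <= epsilon < r-1.
d - 1 = 23 - 1 = 22
r - 1 = 6 - 1 = 5
22 = 4*5 + 2, so m = 4, epsilon = 2
pi(d, r) = m(m-1)(r-1)/2 + m*epsilon
= 4*3*5/2 + 4*2
= 60/2 + 8
= 30 + 8 = 38

38


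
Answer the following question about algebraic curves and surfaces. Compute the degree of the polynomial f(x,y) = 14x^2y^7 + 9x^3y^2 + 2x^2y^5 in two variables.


Examine each term for its total degree (sum of exponents).
  Term '14x^2y^7' has total degree 2+7 = 9.
  Term '9x^3y^2' has total degree 3+2 = 5.
  Term '2x^2y^5' has total degree 2+5 = 7.
The maximum total degree among all terms is 9.

9


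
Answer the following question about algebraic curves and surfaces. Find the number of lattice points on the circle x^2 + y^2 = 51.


Systematically check integer values of x where x^2 <= 51.
For each valid x, check if 51 - x^2 is a perfect square.
Total integer solutions found: 0

0


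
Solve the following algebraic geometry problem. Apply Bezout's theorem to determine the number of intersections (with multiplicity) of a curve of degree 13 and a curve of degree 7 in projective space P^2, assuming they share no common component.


Bezout's theorem states the intersection count equals the product of degrees.
Intersection count = 13 * 7 = 91

91


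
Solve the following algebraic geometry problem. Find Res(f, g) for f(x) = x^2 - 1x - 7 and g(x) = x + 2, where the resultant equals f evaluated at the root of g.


For Res(f, x - c), we evaluate f at x = c.
f(-2) = (-2)^2 - 1*(-2) - 7
= 4 + 2 - 7
= 6 - 7 = -1
Res(f, g) = -1

-1


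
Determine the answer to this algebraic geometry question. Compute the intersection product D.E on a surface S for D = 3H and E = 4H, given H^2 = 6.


Using bilinearity of the intersection pairing on a surface S:
(aH).(bH) = ab * (H.H)
We have H^2 = 6.
D.E = (3H).(4H) = 3*4*6
= 12*6
= 72

72


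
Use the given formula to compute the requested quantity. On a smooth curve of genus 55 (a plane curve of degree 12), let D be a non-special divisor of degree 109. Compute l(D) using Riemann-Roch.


First, compute the genus of a smooth plane curve of degree 12:
g = (d-1)(d-2)/2 = (12-1)(12-2)/2 = 55
For a non-special divisor D (i.e., h^1(D) = 0), Riemann-Roch gives:
l(D) = deg(D) - g + 1
Since deg(D) = 109 >= 2g - 1 = 109, D is non-special.
l(D) = 109 - 55 + 1 = 55

55


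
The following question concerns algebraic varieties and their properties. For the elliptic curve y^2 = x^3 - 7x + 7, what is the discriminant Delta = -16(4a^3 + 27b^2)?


Compute each component:
4a^3 = 4*(-7)^3 = 4*(-343) = -1372
27b^2 = 27*7^2 = 27*49 = 1323
4a^3 + 27b^2 = -1372 + 1323 = -49
Delta = -16*(-49) = 784

784


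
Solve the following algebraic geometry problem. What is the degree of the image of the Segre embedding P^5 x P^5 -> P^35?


The degree of the Segre variety P^5 x P^5 is C(m+n, m).
= C(10, 5)
= 252

252


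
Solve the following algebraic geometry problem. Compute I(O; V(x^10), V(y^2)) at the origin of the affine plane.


The intersection multiplicity of V(x^a) and V(y^b) at the origin is:
I(O; V(x^10), V(y^2)) = dim_k(k[x,y]/(x^10, y^2))
A basis for k[x,y]/(x^10, y^2) is the set of monomials x^i * y^j
where 0 <= i < 10 and 0 <= j < 2.
The number of such monomials is 10 * 2 = 20

20


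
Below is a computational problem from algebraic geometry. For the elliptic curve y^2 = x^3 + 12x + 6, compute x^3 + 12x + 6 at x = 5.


Compute x^3 + 12x + 6 at x = 5:
x^3 = 5^3 = 125
12*x = 12*5 = 60
Sum: 125 + 60 + 6 = 191

191


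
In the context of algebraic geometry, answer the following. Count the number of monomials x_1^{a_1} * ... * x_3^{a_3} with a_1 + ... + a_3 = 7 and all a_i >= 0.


The number of degree-7 monomials in 3 variables is C(d+n-1, n-1).
= C(7+3-1, 3-1) = C(9, 2)
= 36

36


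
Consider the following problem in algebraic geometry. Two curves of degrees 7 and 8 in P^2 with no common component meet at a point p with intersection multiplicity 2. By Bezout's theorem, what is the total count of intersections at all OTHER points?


By Bezout's theorem, the total intersection number is d1 * d2.
Total = 7 * 8 = 56
Intersection multiplicity at p = 2
Remaining intersections = 56 - 2 = 54

54


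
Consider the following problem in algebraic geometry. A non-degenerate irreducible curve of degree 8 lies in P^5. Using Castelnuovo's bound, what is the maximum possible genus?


Castelnuovo's bound: write d - 1 = m(r-1) + epsilon with 0 <= epsilon < r-1.
d - 1 = 8 - 1 = 7
r - 1 = 5 - 1 = 4
7 = 1*4 + 3, so m = 1, epsilon = 3
pi(d, r) = m(m-1)(r-1)/2 + m*epsilon
= 1*0*4/2 + 1*3
= 0/2 + 3
= 0 + 3 = 3

3


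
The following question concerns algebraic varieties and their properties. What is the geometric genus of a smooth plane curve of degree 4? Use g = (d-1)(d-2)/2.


Using the genus formula for smooth plane curves:
g = (d-1)(d-2)/2
g = (4-1)(4-2)/2
g = 3*2/2
g = 6/2 = 3

3


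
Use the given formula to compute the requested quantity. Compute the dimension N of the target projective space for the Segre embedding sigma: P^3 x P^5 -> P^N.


The Segre embedding maps P^m x P^n into P^N via
all products of coordinates from each factor.
N = (m+1)(n+1) - 1
N = (3+1)(5+1) - 1
N = 4*6 - 1
N = 24 - 1 = 23

23


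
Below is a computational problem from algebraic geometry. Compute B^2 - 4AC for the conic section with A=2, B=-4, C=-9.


The discriminant of a conic Ax^2 + Bxy + Cy^2 + ... = 0 is B^2 - 4AC.
B^2 = (-4)^2 = 16
4AC = 4*2*(-9) = -72
Discriminant = 16 + 72 = 88

88
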